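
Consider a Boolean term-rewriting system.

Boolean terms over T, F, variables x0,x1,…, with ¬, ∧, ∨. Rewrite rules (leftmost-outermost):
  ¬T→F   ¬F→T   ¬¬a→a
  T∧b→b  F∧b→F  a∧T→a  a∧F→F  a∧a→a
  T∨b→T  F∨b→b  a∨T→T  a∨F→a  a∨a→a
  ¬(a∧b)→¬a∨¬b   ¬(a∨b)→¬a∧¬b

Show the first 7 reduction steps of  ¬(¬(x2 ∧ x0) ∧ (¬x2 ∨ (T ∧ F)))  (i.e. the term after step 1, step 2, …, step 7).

  start: ¬(¬(x2 ∧ x0) ∧ (¬x2 ∨ (T ∧ F)))
  step 1: ¬¬(x2 ∧ x0) ∨ ¬(¬x2 ∨ (T ∧ F))
  step 2: (x2 ∧ x0) ∨ ¬(¬x2 ∨ (T ∧ F))
  step 3: (x2 ∧ x0) ∨ (¬¬x2 ∧ ¬(T ∧ F))
  step 4: (x2 ∧ x0) ∨ (x2 ∧ ¬(T ∧ F))
  step 5: (x2 ∧ x0) ∨ (x2 ∧ (¬T ∨ ¬F))
  step 6: (x2 ∧ x0) ∨ (x2 ∧ (F ∨ ¬F))
  step 7: (x2 ∧ x0) ∨ (x2 ∧ ¬F)

Answer: after 7 steps: (x2 ∧ x0) ∨ (x2 ∧ ¬F)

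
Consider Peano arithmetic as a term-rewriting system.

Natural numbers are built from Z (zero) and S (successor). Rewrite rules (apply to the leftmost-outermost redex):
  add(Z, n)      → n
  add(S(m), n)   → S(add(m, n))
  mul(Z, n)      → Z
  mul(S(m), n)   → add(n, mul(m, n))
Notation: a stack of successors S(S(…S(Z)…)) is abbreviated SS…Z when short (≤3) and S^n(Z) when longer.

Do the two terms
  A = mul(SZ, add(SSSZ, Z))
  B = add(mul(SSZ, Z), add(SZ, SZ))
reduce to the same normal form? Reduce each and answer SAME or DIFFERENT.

Answer: DIFFERENT — A ⇓ SSSZ, B ⇓ SSZ

Derivation:
Term A:
  start: mul(SZ, add(SSSZ, Z))
  →1  add(add(SSSZ, Z), mul(Z, add(SSSZ, Z)))
  →2  add(S(add(SSZ, Z)), mul(Z, add(SSSZ, Z)))
  →3  S(add(add(SSZ, Z), mul(Z, add(SSSZ, Z))))
  →4  S(add(S(add(SZ, Z)), mul(Z, add(SSSZ, Z))))
  →5  S(S(add(add(SZ, Z), mul(Z, add(SSSZ, Z)))))
  →6  S(S(add(S(add(Z, Z)), mul(Z, add(SSSZ, Z)))))
  →7  S(S(S(add(add(Z, Z), mul(Z, add(SSSZ, Z))))))
  →8  S(S(S(add(Z, mul(Z, add(SSSZ, Z))))))
  →9  S(S(S(mul(Z, add(SSSZ, Z)))))
  →10  SSSZ

Term B:
  start: add(mul(SSZ, Z), add(SZ, SZ))
  →1  add(add(Z, mul(SZ, Z)), add(SZ, SZ))
  →2  add(mul(SZ, Z), add(SZ, SZ))
  →3  add(add(Z, mul(Z, Z)), add(SZ, SZ))
  →4  add(mul(Z, Z), add(SZ, SZ))
  →5  add(Z, add(SZ, SZ))
  →6  add(SZ, SZ)
  →7  S(add(Z, SZ))
  →8  SSZ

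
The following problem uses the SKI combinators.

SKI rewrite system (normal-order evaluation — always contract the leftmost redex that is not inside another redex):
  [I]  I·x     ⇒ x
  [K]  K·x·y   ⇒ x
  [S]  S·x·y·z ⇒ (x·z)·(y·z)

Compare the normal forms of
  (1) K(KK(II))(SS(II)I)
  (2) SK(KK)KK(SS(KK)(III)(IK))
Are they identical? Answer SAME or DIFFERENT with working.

Term A:
  start: K(KK(II))(SS(II)I)
  step 1: KK(II)
  step 2: K

Term B:
  start: SK(KK)KK(SS(KK)(III)(IK))
  step 1: KK(KKK)K(SS(KK)(III)(IK))
  step 2: KK(SS(KK)(III)(IK))
  step 3: K

Answer: SAME — A ⇓ K, B ⇓ K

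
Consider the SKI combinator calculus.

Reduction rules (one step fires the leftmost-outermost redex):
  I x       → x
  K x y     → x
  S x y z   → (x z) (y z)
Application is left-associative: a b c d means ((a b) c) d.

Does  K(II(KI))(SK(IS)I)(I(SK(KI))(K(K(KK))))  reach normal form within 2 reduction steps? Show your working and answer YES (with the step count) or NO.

  start: K(II(KI))(SK(IS)I)(I(SK(KI))(K(K(KK))))
  [1] II(KI)(I(SK(KI))(K(K(KK))))
  [2] I(KI)(I(SK(KI))(K(K(KK))))

Answer: NO — after 2 steps the term is I(KI)(I(SK(KI))(K(K(KK)))), not yet normal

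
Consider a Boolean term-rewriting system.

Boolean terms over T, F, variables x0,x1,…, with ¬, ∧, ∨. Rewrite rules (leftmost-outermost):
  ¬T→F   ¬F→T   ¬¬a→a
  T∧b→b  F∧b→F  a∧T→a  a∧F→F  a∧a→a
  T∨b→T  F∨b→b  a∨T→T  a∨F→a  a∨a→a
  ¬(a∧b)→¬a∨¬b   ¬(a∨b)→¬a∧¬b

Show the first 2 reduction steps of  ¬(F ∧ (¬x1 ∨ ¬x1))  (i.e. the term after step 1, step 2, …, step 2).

Answer: after 2 steps: T ∨ ¬(¬x1 ∨ ¬x1)

Derivation:
  start: ¬(F ∧ (¬x1 ∨ ¬x1))
  step 1: ¬F ∨ ¬(¬x1 ∨ ¬x1)
  step 2: T ∨ ¬(¬x1 ∨ ¬x1)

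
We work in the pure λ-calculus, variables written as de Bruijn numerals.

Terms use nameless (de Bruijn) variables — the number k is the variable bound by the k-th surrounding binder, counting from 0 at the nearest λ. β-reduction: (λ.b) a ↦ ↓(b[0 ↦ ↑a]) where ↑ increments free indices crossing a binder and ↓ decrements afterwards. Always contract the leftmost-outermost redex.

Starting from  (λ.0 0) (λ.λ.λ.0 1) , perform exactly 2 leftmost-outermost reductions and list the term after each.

Answer: after 2 steps: λ.λ.0 1

Derivation:
  start: (λ.0 0) (λ.λ.λ.0 1)
  step 1: (λ.λ.λ.0 1) (λ.λ.λ.0 1)
  step 2: λ.λ.0 1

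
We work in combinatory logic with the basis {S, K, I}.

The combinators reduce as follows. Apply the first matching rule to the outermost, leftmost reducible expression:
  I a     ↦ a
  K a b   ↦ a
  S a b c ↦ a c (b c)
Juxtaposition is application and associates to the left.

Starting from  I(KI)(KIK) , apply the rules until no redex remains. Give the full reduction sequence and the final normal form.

  start: I(KI)(KIK)
  step 1: KI(KIK)
  step 2: I

Answer: normal form = I  (in 2 steps)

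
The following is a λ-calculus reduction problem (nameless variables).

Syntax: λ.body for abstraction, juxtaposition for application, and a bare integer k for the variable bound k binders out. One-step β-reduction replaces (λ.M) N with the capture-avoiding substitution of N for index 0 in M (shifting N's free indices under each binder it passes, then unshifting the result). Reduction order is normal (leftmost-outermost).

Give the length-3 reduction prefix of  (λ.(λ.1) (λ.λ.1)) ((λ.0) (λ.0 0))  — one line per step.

Answer: after 3 steps: λ.0 0

Reduction:
  start: (λ.(λ.1) (λ.λ.1)) ((λ.0) (λ.0 0))
  step 1: (λ.(λ.0) (λ.0 0)) (λ.λ.1)
  step 2: (λ.0) (λ.0 0)
  step 3: λ.0 0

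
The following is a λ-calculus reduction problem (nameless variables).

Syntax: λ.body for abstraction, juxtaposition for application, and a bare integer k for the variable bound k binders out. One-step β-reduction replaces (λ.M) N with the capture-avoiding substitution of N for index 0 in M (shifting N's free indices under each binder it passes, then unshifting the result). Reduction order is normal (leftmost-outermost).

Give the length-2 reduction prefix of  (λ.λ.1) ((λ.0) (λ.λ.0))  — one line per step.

Answer: after 2 steps: λ.λ.λ.0

Reduction:
  start: (λ.λ.1) ((λ.0) (λ.λ.0))
  step 1: λ.(λ.0) (λ.λ.0)
  step 2: λ.λ.λ.0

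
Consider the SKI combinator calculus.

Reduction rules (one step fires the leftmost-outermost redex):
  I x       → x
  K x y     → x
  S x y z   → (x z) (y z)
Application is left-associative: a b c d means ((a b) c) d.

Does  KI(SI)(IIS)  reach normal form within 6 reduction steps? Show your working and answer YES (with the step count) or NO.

  start: KI(SI)(IIS)
  →1  I(IIS)
  →2  IIS
  →3  IS
  →4  S

Answer: YES — reaches normal form S in 4 ≤ 6 steps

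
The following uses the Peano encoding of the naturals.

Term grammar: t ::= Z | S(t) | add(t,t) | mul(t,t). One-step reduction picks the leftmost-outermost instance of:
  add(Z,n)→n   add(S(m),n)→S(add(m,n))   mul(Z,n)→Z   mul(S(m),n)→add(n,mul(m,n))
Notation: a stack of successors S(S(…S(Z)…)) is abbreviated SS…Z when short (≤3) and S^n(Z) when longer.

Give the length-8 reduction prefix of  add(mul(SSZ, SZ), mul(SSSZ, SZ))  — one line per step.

Answer: after 8 steps: S(S(add(mul(Z, SZ), mul(SSSZ, SZ))))

Working:
  start: add(mul(SSZ, SZ), mul(SSSZ, SZ))
  →1  add(add(SZ, mul(SZ, SZ)), mul(SSSZ, SZ))
  →2  add(S(add(Z, mul(SZ, SZ))), mul(SSSZ, SZ))
  →3  S(add(add(Z, mul(SZ, SZ)), mul(SSSZ, SZ)))
  →4  S(add(mul(SZ, SZ), mul(SSSZ, SZ)))
  →5  S(add(add(SZ, mul(Z, SZ)), mul(SSSZ, SZ)))
  →6  S(add(S(add(Z, mul(Z, SZ))), mul(SSSZ, SZ)))
  →7  S(S(add(add(Z, mul(Z, SZ)), mul(SSSZ, SZ))))
  →8  S(S(add(mul(Z, SZ), mul(SSSZ, SZ))))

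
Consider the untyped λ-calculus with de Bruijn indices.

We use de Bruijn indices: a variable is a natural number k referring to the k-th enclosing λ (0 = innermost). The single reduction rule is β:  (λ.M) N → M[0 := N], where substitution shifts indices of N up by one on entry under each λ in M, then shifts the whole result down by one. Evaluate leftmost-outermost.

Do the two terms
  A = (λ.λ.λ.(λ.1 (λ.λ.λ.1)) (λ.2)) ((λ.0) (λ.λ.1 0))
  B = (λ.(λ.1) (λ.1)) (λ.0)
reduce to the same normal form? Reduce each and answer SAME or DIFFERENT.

Answer: DIFFERENT — A ⇓ λ.λ.0 (λ.λ.λ.1), B ⇓ λ.0

Derivation:
Term A:
  start: (λ.λ.λ.(λ.1 (λ.λ.λ.1)) (λ.2)) ((λ.0) (λ.λ.1 0))
  →1  λ.λ.(λ.1 (λ.λ.λ.1)) (λ.2)
  →2  λ.λ.0 (λ.λ.λ.1)

Term B:
  start: (λ.(λ.1) (λ.1)) (λ.0)
  →1  (λ.λ.0) (λ.λ.0)
  →2  λ.0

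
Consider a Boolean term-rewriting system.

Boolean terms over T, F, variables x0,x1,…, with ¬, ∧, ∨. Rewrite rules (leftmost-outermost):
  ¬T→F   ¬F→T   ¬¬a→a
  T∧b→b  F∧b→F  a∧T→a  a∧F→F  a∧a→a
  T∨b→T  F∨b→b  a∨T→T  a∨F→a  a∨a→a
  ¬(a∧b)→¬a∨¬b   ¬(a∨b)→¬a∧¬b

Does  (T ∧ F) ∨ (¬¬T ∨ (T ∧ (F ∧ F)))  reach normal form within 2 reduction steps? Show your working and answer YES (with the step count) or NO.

  start: (T ∧ F) ∨ (¬¬T ∨ (T ∧ (F ∧ F)))
  step 1: F ∨ (¬¬T ∨ (T ∧ (F ∧ F)))
  step 2: ¬¬T ∨ (T ∧ (F ∧ F))

Answer: NO — after 2 steps the term is ¬¬T ∨ (T ∧ (F ∧ F)), not yet normal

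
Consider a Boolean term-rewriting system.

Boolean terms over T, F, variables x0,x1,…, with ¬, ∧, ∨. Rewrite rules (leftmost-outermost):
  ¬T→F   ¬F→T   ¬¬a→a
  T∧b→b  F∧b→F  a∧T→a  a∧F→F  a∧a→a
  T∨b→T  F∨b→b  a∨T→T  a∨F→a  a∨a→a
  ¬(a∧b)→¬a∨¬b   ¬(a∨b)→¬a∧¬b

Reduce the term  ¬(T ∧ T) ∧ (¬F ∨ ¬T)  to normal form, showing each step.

Answer: normal form = F  (in 4 steps)

Working:
  start: ¬(T ∧ T) ∧ (¬F ∨ ¬T)
  step 1: (¬T ∨ ¬T) ∧ (¬F ∨ ¬T)
  step 2: ¬T ∧ (¬F ∨ ¬T)
  step 3: F ∧ (¬F ∨ ¬T)
  step 4: F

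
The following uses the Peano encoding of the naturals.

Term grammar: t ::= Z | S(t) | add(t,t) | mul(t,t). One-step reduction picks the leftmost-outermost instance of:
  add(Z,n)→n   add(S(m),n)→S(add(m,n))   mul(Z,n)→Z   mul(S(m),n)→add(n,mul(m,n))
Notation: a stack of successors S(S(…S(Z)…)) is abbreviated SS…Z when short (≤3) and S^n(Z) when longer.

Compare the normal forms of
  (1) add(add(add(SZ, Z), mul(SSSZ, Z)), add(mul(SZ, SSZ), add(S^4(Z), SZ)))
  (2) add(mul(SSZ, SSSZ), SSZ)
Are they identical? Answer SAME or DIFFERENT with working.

Answer: SAME — A ⇓ S^8(Z), B ⇓ S^8(Z)

Derivation:
Term A:
  start: add(add(add(SZ, Z), mul(SSSZ, Z)), add(mul(SZ, SSZ), add(S^4(Z), SZ)))
  →1  add(add(S(add(Z, Z)), mul(SSSZ, Z)), add(mul(SZ, SSZ), add(S^4(Z), SZ)))
  →2  add(S(add(add(Z, Z), mul(SSSZ, Z))), add(mul(SZ, SSZ), add(S^4(Z), SZ)))
  →3  S(add(add(add(Z, Z), mul(SSSZ, Z)), add(mul(SZ, SSZ), add(S^4(Z), SZ))))
  →4  S(add(add(Z, mul(SSSZ, Z)), add(mul(SZ, SSZ), add(S^4(Z), SZ))))
  →5  S(add(mul(SSSZ, Z), add(mul(SZ, SSZ), add(S^4(Z), SZ))))
  →6  S(add(add(Z, mul(SSZ, Z)), add(mul(SZ, SSZ), add(S^4(Z), SZ))))
  →7  S(add(mul(SSZ, Z), add(mul(SZ, SSZ), add(S^4(Z), SZ))))
  →8  S(add(add(Z, mul(SZ, Z)), add(mul(SZ, SSZ), add(S^4(Z), SZ))))
  →9  S(add(mul(SZ, Z), add(mul(SZ, SSZ), add(S^4(Z), SZ))))
  →10  S(add(add(Z, mul(Z, Z)), add(mul(SZ, SSZ), add(S^4(Z), SZ))))
  →11  S(add(mul(Z, Z), add(mul(SZ, SSZ), add(S^4(Z), SZ))))
  →12  S(add(Z, add(mul(SZ, SSZ), add(S^4(Z), SZ))))
  →13  S(add(mul(SZ, SSZ), add(S^4(Z), SZ)))
  →14  S(add(add(SSZ, mul(Z, SSZ)), add(S^4(Z), SZ)))
  →15  S(add(S(add(SZ, mul(Z, SSZ))), add(S^4(Z), SZ)))
  →16  S(S(add(add(SZ, mul(Z, SSZ)), add(S^4(Z), SZ))))
  →17  S(S(add(S(add(Z, mul(Z, SSZ))), add(S^4(Z), SZ))))
  →18  S(S(S(add(add(Z, mul(Z, SSZ)), add(S^4(Z), SZ)))))
  →19  S(S(S(add(mul(Z, SSZ), add(S^4(Z), SZ)))))
  →20  S(S(S(add(Z, add(S^4(Z), SZ)))))
  →21  S(S(S(add(S^4(Z), SZ))))
  →22  S(S(S(S(add(SSSZ, SZ)))))
  →23  S(S(S(S(S(add(SSZ, SZ))))))
  →24  S(S(S(S(S(S(add(SZ, SZ)))))))
  →25  S(S(S(S(S(S(S(add(Z, SZ))))))))
  →26  S^8(Z)

Term B:
  start: add(mul(SSZ, SSSZ), SSZ)
  →1  add(add(SSSZ, mul(SZ, SSSZ)), SSZ)
  →2  add(S(add(SSZ, mul(SZ, SSSZ))), SSZ)
  →3  S(add(add(SSZ, mul(SZ, SSSZ)), SSZ))
  →4  S(add(S(add(SZ, mul(SZ, SSSZ))), SSZ))
  →5  S(S(add(add(SZ, mul(SZ, SSSZ)), SSZ)))
  →6  S(S(add(S(add(Z, mul(SZ, SSSZ))), SSZ)))
  →7  S(S(S(add(add(Z, mul(SZ, SSSZ)), SSZ))))
  →8  S(S(S(add(mul(SZ, SSSZ), SSZ))))
  →9  S(S(S(add(add(SSSZ, mul(Z, SSSZ)), SSZ))))
  →10  S(S(S(add(S(add(SSZ, mul(Z, SSSZ))), SSZ))))
  →11  S(S(S(S(add(add(SSZ, mul(Z, SSSZ)), SSZ)))))
  →12  S(S(S(S(add(S(add(SZ, mul(Z, SSSZ))), SSZ)))))
  →13  S(S(S(S(S(add(add(SZ, mul(Z, SSSZ)), SSZ))))))
  →14  S(S(S(S(S(add(S(add(Z, mul(Z, SSSZ))), SSZ))))))
  →15  S(S(S(S(S(S(add(add(Z, mul(Z, SSSZ)), SSZ)))))))
  →16  S(S(S(S(S(S(add(mul(Z, SSSZ), SSZ)))))))
  →17  S(S(S(S(S(S(add(Z, SSZ)))))))
  →18  S^8(Z)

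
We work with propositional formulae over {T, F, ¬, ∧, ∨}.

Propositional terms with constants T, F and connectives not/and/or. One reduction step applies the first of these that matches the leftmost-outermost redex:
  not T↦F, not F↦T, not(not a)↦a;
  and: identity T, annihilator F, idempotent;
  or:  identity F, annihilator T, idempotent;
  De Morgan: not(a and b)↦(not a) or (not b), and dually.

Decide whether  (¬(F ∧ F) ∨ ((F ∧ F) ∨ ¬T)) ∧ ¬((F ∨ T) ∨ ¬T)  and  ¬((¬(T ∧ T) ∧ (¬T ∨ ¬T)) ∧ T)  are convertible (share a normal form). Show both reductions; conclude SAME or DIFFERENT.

Term A:
  start: (¬(F ∧ F) ∨ ((F ∧ F) ∨ ¬T)) ∧ ¬((F ∨ T) ∨ ¬T)
  [1] ((¬F ∨ ¬F) ∨ ((F ∧ F) ∨ ¬T)) ∧ ¬((F ∨ T) ∨ ¬T)
  [2] (¬F ∨ ((F ∧ F) ∨ ¬T)) ∧ ¬((F ∨ T) ∨ ¬T)
  [3] (T ∨ ((F ∧ F) ∨ ¬T)) ∧ ¬((F ∨ T) ∨ ¬T)
  [4] T ∧ ¬((F ∨ T) ∨ ¬T)
  [5] ¬((F ∨ T) ∨ ¬T)
  [6] ¬(F ∨ T) ∧ ¬¬T
  [7] (¬F ∧ ¬T) ∧ ¬¬T
  [8] (T ∧ ¬T) ∧ ¬¬T
  [9] ¬T ∧ ¬¬T
  [10] F ∧ ¬¬T
  [11] F

Term B:
  start: ¬((¬(T ∧ T) ∧ (¬T ∨ ¬T)) ∧ T)
  [1] ¬(¬(T ∧ T) ∧ (¬T ∨ ¬T)) ∨ ¬T
  [2] (¬¬(T ∧ T) ∨ ¬(¬T ∨ ¬T)) ∨ ¬T
  [3] ((T ∧ T) ∨ ¬(¬T ∨ ¬T)) ∨ ¬T
  [4] (T ∨ ¬(¬T ∨ ¬T)) ∨ ¬T
  [5] T ∨ ¬T
  [6] T

Answer: DIFFERENT — A ⇓ F, B ⇓ T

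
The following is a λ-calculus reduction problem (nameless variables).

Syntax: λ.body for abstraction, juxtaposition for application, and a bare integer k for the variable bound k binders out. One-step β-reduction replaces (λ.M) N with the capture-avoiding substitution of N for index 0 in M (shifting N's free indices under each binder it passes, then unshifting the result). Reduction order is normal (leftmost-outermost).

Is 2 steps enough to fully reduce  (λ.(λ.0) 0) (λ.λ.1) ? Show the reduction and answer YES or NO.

  start: (λ.(λ.0) 0) (λ.λ.1)
  step 1: (λ.0) (λ.λ.1)
  step 2: λ.λ.1

Answer: YES — reaches normal form λ.λ.1 in 2 ≤ 2 steps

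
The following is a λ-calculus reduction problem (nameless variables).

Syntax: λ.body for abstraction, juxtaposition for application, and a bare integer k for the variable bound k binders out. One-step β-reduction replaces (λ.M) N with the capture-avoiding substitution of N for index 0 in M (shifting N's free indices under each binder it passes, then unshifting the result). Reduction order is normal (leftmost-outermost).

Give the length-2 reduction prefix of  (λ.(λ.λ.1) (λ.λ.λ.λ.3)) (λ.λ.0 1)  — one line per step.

Answer: after 2 steps: λ.λ.λ.λ.λ.3

Derivation:
  start: (λ.(λ.λ.1) (λ.λ.λ.λ.3)) (λ.λ.0 1)
  →1  (λ.λ.1) (λ.λ.λ.λ.3)
  →2  λ.λ.λ.λ.λ.3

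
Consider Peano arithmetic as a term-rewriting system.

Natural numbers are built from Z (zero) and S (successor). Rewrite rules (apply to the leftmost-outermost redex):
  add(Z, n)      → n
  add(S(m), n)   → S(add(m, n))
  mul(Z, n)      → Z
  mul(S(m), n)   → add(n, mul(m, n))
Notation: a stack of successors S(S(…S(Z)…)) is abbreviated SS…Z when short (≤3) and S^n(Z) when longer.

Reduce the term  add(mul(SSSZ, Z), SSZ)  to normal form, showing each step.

Answer: normal form = SSZ  (in 8 steps)

Working:
  start: add(mul(SSSZ, Z), SSZ)
  [1] add(add(Z, mul(SSZ, Z)), SSZ)
  [2] add(mul(SSZ, Z), SSZ)
  [3] add(add(Z, mul(SZ, Z)), SSZ)
  [4] add(mul(SZ, Z), SSZ)
  [5] add(add(Z, mul(Z, Z)), SSZ)
  [6] add(mul(Z, Z), SSZ)
  [7] add(Z, SSZ)
  [8] SSZ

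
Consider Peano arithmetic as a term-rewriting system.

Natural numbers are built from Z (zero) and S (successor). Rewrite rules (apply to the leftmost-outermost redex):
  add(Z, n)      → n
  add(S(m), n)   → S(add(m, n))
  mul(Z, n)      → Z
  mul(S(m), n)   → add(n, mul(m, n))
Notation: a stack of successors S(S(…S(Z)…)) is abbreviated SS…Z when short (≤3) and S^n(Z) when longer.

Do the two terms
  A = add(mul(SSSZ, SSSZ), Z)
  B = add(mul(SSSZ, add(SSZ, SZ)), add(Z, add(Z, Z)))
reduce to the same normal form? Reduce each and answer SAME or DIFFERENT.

Answer: SAME — A ⇓ S^9(Z), B ⇓ S^9(Z)

Reduction:
Term A:
  start: add(mul(SSSZ, SSSZ), Z)
  step 1: add(add(SSSZ, mul(SSZ, SSSZ)), Z)
  step 2: add(S(add(SSZ, mul(SSZ, SSSZ))), Z)
  step 3: S(add(add(SSZ, mul(SSZ, SSSZ)), Z))
  step 4: S(add(S(add(SZ, mul(SSZ, SSSZ))), Z))
  step 5: S(S(add(add(SZ, mul(SSZ, SSSZ)), Z)))
  step 6: S(S(add(S(add(Z, mul(SSZ, SSSZ))), Z)))
  step 7: S(S(S(add(add(Z, mul(SSZ, SSSZ)), Z))))
  step 8: S(S(S(add(mul(SSZ, SSSZ), Z))))
  step 9: S(S(S(add(add(SSSZ, mul(SZ, SSSZ)), Z))))
  step 10: S(S(S(add(S(add(SSZ, mul(SZ, SSSZ))), Z))))
  step 11: S(S(S(S(add(add(SSZ, mul(SZ, SSSZ)), Z)))))
  step 12: S(S(S(S(add(S(add(SZ, mul(SZ, SSSZ))), Z)))))
  step 13: S(S(S(S(S(add(add(SZ, mul(SZ, SSSZ)), Z))))))
  step 14: S(S(S(S(S(add(S(add(Z, mul(SZ, SSSZ))), Z))))))
  step 15: S(S(S(S(S(S(add(add(Z, mul(SZ, SSSZ)), Z)))))))
  step 16: S(S(S(S(S(S(add(mul(SZ, SSSZ), Z)))))))
  step 17: S(S(S(S(S(S(add(add(SSSZ, mul(Z, SSSZ)), Z)))))))
  step 18: S(S(S(S(S(S(add(S(add(SSZ, mul(Z, SSSZ))), Z)))))))
  step 19: S(S(S(S(S(S(S(add(add(SSZ, mul(Z, SSSZ)), Z))))))))
  step 20: S(S(S(S(S(S(S(add(S(add(SZ, mul(Z, SSSZ))), Z))))))))
  step 21: S(S(S(S(S(S(S(S(add(add(SZ, mul(Z, SSSZ)), Z)))))))))
  step 22: S(S(S(S(S(S(S(S(add(S(add(Z, mul(Z, SSSZ))), Z)))))))))
  step 23: S(S(S(S(S(S(S(S(S(add(add(Z, mul(Z, SSSZ)), Z))))))))))
  step 24: S(S(S(S(S(S(S(S(S(add(mul(Z, SSSZ), Z))))))))))
  step 25: S(S(S(S(S(S(S(S(S(add(Z, Z))))))))))
  step 26: S^9(Z)

Term B:
  start: add(mul(SSSZ, add(SSZ, SZ)), add(Z, add(Z, Z)))
  step 1: add(add(add(SSZ, SZ), mul(SSZ, add(SSZ, SZ))), add(Z, add(Z, Z)))
  step 2: add(add(S(add(SZ, SZ)), mul(SSZ, add(SSZ, SZ))), add(Z, add(Z, Z)))
  step 3: add(S(add(add(SZ, SZ), mul(SSZ, add(SSZ, SZ)))), add(Z, add(Z, Z)))
  step 4: S(add(add(add(SZ, SZ), mul(SSZ, add(SSZ, SZ))), add(Z, add(Z, Z))))
  step 5: S(add(add(S(add(Z, SZ)), mul(SSZ, add(SSZ, SZ))), add(Z, add(Z, Z))))
  step 6: S(add(S(add(add(Z, SZ), mul(SSZ, add(SSZ, SZ)))), add(Z, add(Z, Z))))
  step 7: S(S(add(add(add(Z, SZ), mul(SSZ, add(SSZ, SZ))), add(Z, add(Z, Z)))))
  step 8: S(S(add(add(SZ, mul(SSZ, add(SSZ, SZ))), add(Z, add(Z, Z)))))
  step 9: S(S(add(S(add(Z, mul(SSZ, add(SSZ, SZ)))), add(Z, add(Z, Z)))))
  step 10: S(S(S(add(add(Z, mul(SSZ, add(SSZ, SZ))), add(Z, add(Z, Z))))))
  step 11: S(S(S(add(mul(SSZ, add(SSZ, SZ)), add(Z, add(Z, Z))))))
  step 12: S(S(S(add(add(add(SSZ, SZ), mul(SZ, add(SSZ, SZ))), add(Z, add(Z, Z))))))
  step 13: S(S(S(add(add(S(add(SZ, SZ)), mul(SZ, add(SSZ, SZ))), add(Z, add(Z, Z))))))
  step 14: S(S(S(add(S(add(add(SZ, SZ), mul(SZ, add(SSZ, SZ)))), add(Z, add(Z, Z))))))
  step 15: S(S(S(S(add(add(add(SZ, SZ), mul(SZ, add(SSZ, SZ))), add(Z, add(Z, Z)))))))
  step 16: S(S(S(S(add(add(S(add(Z, SZ)), mul(SZ, add(SSZ, SZ))), add(Z, add(Z, Z)))))))
  step 17: S(S(S(S(add(S(add(add(Z, SZ), mul(SZ, add(SSZ, SZ)))), add(Z, add(Z, Z)))))))
  step 18: S(S(S(S(S(add(add(add(Z, SZ), mul(SZ, add(SSZ, SZ))), add(Z, add(Z, Z))))))))
  step 19: S(S(S(S(S(add(add(SZ, mul(SZ, add(SSZ, SZ))), add(Z, add(Z, Z))))))))
  step 20: S(S(S(S(S(add(S(add(Z, mul(SZ, add(SSZ, SZ)))), add(Z, add(Z, Z))))))))
  step 21: S(S(S(S(S(S(add(add(Z, mul(SZ, add(SSZ, SZ))), add(Z, add(Z, Z)))))))))
  step 22: S(S(S(S(S(S(add(mul(SZ, add(SSZ, SZ)), add(Z, add(Z, Z)))))))))
  step 23: S(S(S(S(S(S(add(add(add(SSZ, SZ), mul(Z, add(SSZ, SZ))), add(Z, add(Z, Z)))))))))
  step 24: S(S(S(S(S(S(add(add(S(add(SZ, SZ)), mul(Z, add(SSZ, SZ))), add(Z, add(Z, Z)))))))))
  step 25: S(S(S(S(S(S(add(S(add(add(SZ, SZ), mul(Z, add(SSZ, SZ)))), add(Z, add(Z, Z)))))))))
  step 26: S(S(S(S(S(S(S(add(add(add(SZ, SZ), mul(Z, add(SSZ, SZ))), add(Z, add(Z, Z))))))))))
  step 27: S(S(S(S(S(S(S(add(add(S(add(Z, SZ)), mul(Z, add(SSZ, SZ))), add(Z, add(Z, Z))))))))))
  step 28: S(S(S(S(S(S(S(add(S(add(add(Z, SZ), mul(Z, add(SSZ, SZ)))), add(Z, add(Z, Z))))))))))
  step 29: S(S(S(S(S(S(S(S(add(add(add(Z, SZ), mul(Z, add(SSZ, SZ))), add(Z, add(Z, Z)))))))))))
  step 30: S(S(S(S(S(S(S(S(add(add(SZ, mul(Z, add(SSZ, SZ))), add(Z, add(Z, Z)))))))))))
  step 31: S(S(S(S(S(S(S(S(add(S(add(Z, mul(Z, add(SSZ, SZ)))), add(Z, add(Z, Z)))))))))))
  step 32: S(S(S(S(S(S(S(S(S(add(add(Z, mul(Z, add(SSZ, SZ))), add(Z, add(Z, Z))))))))))))
  step 33: S(S(S(S(S(S(S(S(S(add(mul(Z, add(SSZ, SZ)), add(Z, add(Z, Z))))))))))))
  step 34: S(S(S(S(S(S(S(S(S(add(Z, add(Z, add(Z, Z))))))))))))
  step 35: S(S(S(S(S(S(S(S(S(add(Z, add(Z, Z)))))))))))
  step 36: S(S(S(S(S(S(S(S(S(add(Z, Z))))))))))
  step 37: S^9(Z)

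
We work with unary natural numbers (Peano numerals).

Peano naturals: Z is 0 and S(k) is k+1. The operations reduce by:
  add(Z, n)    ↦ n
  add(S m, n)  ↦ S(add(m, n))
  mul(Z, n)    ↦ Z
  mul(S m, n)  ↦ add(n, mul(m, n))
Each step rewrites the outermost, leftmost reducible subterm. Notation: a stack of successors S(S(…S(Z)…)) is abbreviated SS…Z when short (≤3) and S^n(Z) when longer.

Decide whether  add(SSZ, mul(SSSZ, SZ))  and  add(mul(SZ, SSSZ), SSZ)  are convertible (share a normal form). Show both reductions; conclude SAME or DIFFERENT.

Term A:
  start: add(SSZ, mul(SSSZ, SZ))
  →1  S(add(SZ, mul(SSSZ, SZ)))
  →2  S(S(add(Z, mul(SSSZ, SZ))))
  →3  S(S(mul(SSSZ, SZ)))
  →4  S(S(add(SZ, mul(SSZ, SZ))))
  →5  S(S(S(add(Z, mul(SSZ, SZ)))))
  →6  S(S(S(mul(SSZ, SZ))))
  →7  S(S(S(add(SZ, mul(SZ, SZ)))))
  →8  S(S(S(S(add(Z, mul(SZ, SZ))))))
  →9  S(S(S(S(mul(SZ, SZ)))))
  →10  S(S(S(S(add(SZ, mul(Z, SZ))))))
  →11  S(S(S(S(S(add(Z, mul(Z, SZ)))))))
  →12  S(S(S(S(S(mul(Z, SZ))))))
  →13  S^5(Z)

Term B:
  start: add(mul(SZ, SSSZ), SSZ)
  →1  add(add(SSSZ, mul(Z, SSSZ)), SSZ)
  →2  add(S(add(SSZ, mul(Z, SSSZ))), SSZ)
  →3  S(add(add(SSZ, mul(Z, SSSZ)), SSZ))
  →4  S(add(S(add(SZ, mul(Z, SSSZ))), SSZ))
  →5  S(S(add(add(SZ, mul(Z, SSSZ)), SSZ)))
  →6  S(S(add(S(add(Z, mul(Z, SSSZ))), SSZ)))
  →7  S(S(S(add(add(Z, mul(Z, SSSZ)), SSZ))))
  →8  S(S(S(add(mul(Z, SSSZ), SSZ))))
  →9  S(S(S(add(Z, SSZ))))
  →10  S^5(Z)

Answer: SAME — A ⇓ S^5(Z), B ⇓ S^5(Z)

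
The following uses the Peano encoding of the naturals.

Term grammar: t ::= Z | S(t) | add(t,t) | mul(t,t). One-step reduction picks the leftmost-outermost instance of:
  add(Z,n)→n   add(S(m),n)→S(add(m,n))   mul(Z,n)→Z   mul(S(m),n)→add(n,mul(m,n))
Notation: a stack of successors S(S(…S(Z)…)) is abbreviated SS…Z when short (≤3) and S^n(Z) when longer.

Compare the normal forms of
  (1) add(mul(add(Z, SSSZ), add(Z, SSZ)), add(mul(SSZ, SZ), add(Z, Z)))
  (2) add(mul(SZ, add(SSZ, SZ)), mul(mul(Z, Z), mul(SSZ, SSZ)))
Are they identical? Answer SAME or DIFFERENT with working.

Term A:
  start: add(mul(add(Z, SSSZ), add(Z, SSZ)), add(mul(SSZ, SZ), add(Z, Z)))
  [1] add(mul(SSSZ, add(Z, SSZ)), add(mul(SSZ, SZ), add(Z, Z)))
  [2] add(add(add(Z, SSZ), mul(SSZ, add(Z, SSZ))), add(mul(SSZ, SZ), add(Z, Z)))
  [3] add(add(SSZ, mul(SSZ, add(Z, SSZ))), add(mul(SSZ, SZ), add(Z, Z)))
  [4] add(S(add(SZ, mul(SSZ, add(Z, SSZ)))), add(mul(SSZ, SZ), add(Z, Z)))
  [5] S(add(add(SZ, mul(SSZ, add(Z, SSZ))), add(mul(SSZ, SZ), add(Z, Z))))
  [6] S(add(S(add(Z, mul(SSZ, add(Z, SSZ)))), add(mul(SSZ, SZ), add(Z, Z))))
  [7] S(S(add(add(Z, mul(SSZ, add(Z, SSZ))), add(mul(SSZ, SZ), add(Z, Z)))))
  [8] S(S(add(mul(SSZ, add(Z, SSZ)), add(mul(SSZ, SZ), add(Z, Z)))))
  [9] S(S(add(add(add(Z, SSZ), mul(SZ, add(Z, SSZ))), add(mul(SSZ, SZ), add(Z, Z)))))
  [10] S(S(add(add(SSZ, mul(SZ, add(Z, SSZ))), add(mul(SSZ, SZ), add(Z, Z)))))
  [11] S(S(add(S(add(SZ, mul(SZ, add(Z, SSZ)))), add(mul(SSZ, SZ), add(Z, Z)))))
  [12] S(S(S(add(add(SZ, mul(SZ, add(Z, SSZ))), add(mul(SSZ, SZ), add(Z, Z))))))
  [13] S(S(S(add(S(add(Z, mul(SZ, add(Z, SSZ)))), add(mul(SSZ, SZ), add(Z, Z))))))
  [14] S(S(S(S(add(add(Z, mul(SZ, add(Z, SSZ))), add(mul(SSZ, SZ), add(Z, Z)))))))
  [15] S(S(S(S(add(mul(SZ, add(Z, SSZ)), add(mul(SSZ, SZ), add(Z, Z)))))))
  [16] S(S(S(S(add(add(add(Z, SSZ), mul(Z, add(Z, SSZ))), add(mul(SSZ, SZ), add(Z, Z)))))))
  [17] S(S(S(S(add(add(SSZ, mul(Z, add(Z, SSZ))), add(mul(SSZ, SZ), add(Z, Z)))))))
  [18] S(S(S(S(add(S(add(SZ, mul(Z, add(Z, SSZ)))), add(mul(SSZ, SZ), add(Z, Z)))))))
  [19] S(S(S(S(S(add(add(SZ, mul(Z, add(Z, SSZ))), add(mul(SSZ, SZ), add(Z, Z))))))))
  [20] S(S(S(S(S(add(S(add(Z, mul(Z, add(Z, SSZ)))), add(mul(SSZ, SZ), add(Z, Z))))))))
  [21] S(S(S(S(S(S(add(add(Z, mul(Z, add(Z, SSZ))), add(mul(SSZ, SZ), add(Z, Z)))))))))
  [22] S(S(S(S(S(S(add(mul(Z, add(Z, SSZ)), add(mul(SSZ, SZ), add(Z, Z)))))))))
  [23] S(S(S(S(S(S(add(Z, add(mul(SSZ, SZ), add(Z, Z)))))))))
  [24] S(S(S(S(S(S(add(mul(SSZ, SZ), add(Z, Z))))))))
  [25] S(S(S(S(S(S(add(add(SZ, mul(SZ, SZ)), add(Z, Z))))))))
  [26] S(S(S(S(S(S(add(S(add(Z, mul(SZ, SZ))), add(Z, Z))))))))
  [27] S(S(S(S(S(S(S(add(add(Z, mul(SZ, SZ)), add(Z, Z)))))))))
  [28] S(S(S(S(S(S(S(add(mul(SZ, SZ), add(Z, Z)))))))))
  [29] S(S(S(S(S(S(S(add(add(SZ, mul(Z, SZ)), add(Z, Z)))))))))
  [30] S(S(S(S(S(S(S(add(S(add(Z, mul(Z, SZ))), add(Z, Z)))))))))
  [31] S(S(S(S(S(S(S(S(add(add(Z, mul(Z, SZ)), add(Z, Z))))))))))
  [32] S(S(S(S(S(S(S(S(add(mul(Z, SZ), add(Z, Z))))))))))
  [33] S(S(S(S(S(S(S(S(add(Z, add(Z, Z))))))))))
  [34] S(S(S(S(S(S(S(S(add(Z, Z)))))))))
  [35] S^8(Z)

Term B:
  start: add(mul(SZ, add(SSZ, SZ)), mul(mul(Z, Z), mul(SSZ, SSZ)))
  [1] add(add(add(SSZ, SZ), mul(Z, add(SSZ, SZ))), mul(mul(Z, Z), mul(SSZ, SSZ)))
  [2] add(add(S(add(SZ, SZ)), mul(Z, add(SSZ, SZ))), mul(mul(Z, Z), mul(SSZ, SSZ)))
  [3] add(S(add(add(SZ, SZ), mul(Z, add(SSZ, SZ)))), mul(mul(Z, Z), mul(SSZ, SSZ)))
  [4] S(add(add(add(SZ, SZ), mul(Z, add(SSZ, SZ))), mul(mul(Z, Z), mul(SSZ, SSZ))))
  [5] S(add(add(S(add(Z, SZ)), mul(Z, add(SSZ, SZ))), mul(mul(Z, Z), mul(SSZ, SSZ))))
  [6] S(add(S(add(add(Z, SZ), mul(Z, add(SSZ, SZ)))), mul(mul(Z, Z), mul(SSZ, SSZ))))
  [7] S(S(add(add(add(Z, SZ), mul(Z, add(SSZ, SZ))), mul(mul(Z, Z), mul(SSZ, SSZ)))))
  [8] S(S(add(add(SZ, mul(Z, add(SSZ, SZ))), mul(mul(Z, Z), mul(SSZ, SSZ)))))
  [9] S(S(add(S(add(Z, mul(Z, add(SSZ, SZ)))), mul(mul(Z, Z), mul(SSZ, SSZ)))))
  [10] S(S(S(add(add(Z, mul(Z, add(SSZ, SZ))), mul(mul(Z, Z), mul(SSZ, SSZ))))))
  [11] S(S(S(add(mul(Z, add(SSZ, SZ)), mul(mul(Z, Z), mul(SSZ, SSZ))))))
  [12] S(S(S(add(Z, mul(mul(Z, Z), mul(SSZ, SSZ))))))
  [13] S(S(S(mul(mul(Z, Z), mul(SSZ, SSZ)))))
  [14] S(S(S(mul(Z, mul(SSZ, SSZ)))))
  [15] SSSZ

Answer: DIFFERENT — A ⇓ S^8(Z), B ⇓ SSSZ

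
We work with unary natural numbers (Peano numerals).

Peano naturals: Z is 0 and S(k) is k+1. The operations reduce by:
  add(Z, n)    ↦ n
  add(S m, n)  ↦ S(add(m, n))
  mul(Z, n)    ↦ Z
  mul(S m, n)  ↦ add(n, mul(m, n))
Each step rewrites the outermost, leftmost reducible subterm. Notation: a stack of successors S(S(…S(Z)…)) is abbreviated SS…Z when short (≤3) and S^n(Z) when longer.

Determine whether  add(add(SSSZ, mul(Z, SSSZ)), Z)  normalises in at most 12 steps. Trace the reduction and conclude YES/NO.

  start: add(add(SSSZ, mul(Z, SSSZ)), Z)
  →1  add(S(add(SSZ, mul(Z, SSSZ))), Z)
  →2  S(add(add(SSZ, mul(Z, SSSZ)), Z))
  →3  S(add(S(add(SZ, mul(Z, SSSZ))), Z))
  →4  S(S(add(add(SZ, mul(Z, SSSZ)), Z)))
  →5  S(S(add(S(add(Z, mul(Z, SSSZ))), Z)))
  →6  S(S(S(add(add(Z, mul(Z, SSSZ)), Z))))
  →7  S(S(S(add(mul(Z, SSSZ), Z))))
  →8  S(S(S(add(Z, Z))))
  →9  SSSZ

Answer: YES — reaches normal form SSSZ in 9 ≤ 12 steps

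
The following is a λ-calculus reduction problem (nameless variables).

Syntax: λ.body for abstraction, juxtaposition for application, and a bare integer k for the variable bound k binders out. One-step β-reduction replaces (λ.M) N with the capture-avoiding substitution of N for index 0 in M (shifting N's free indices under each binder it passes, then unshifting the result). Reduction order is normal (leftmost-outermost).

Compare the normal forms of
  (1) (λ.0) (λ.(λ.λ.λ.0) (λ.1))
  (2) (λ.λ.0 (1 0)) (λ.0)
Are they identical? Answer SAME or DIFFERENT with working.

Term A:
  start: (λ.0) (λ.(λ.λ.λ.0) (λ.1))
  [1] λ.(λ.λ.λ.0) (λ.1)
  [2] λ.λ.λ.0

Term B:
  start: (λ.λ.0 (1 0)) (λ.0)
  [1] λ.0 ((λ.0) 0)
  [2] λ.0 0

Answer: DIFFERENT — A ⇓ λ.λ.λ.0, B ⇓ λ.0 0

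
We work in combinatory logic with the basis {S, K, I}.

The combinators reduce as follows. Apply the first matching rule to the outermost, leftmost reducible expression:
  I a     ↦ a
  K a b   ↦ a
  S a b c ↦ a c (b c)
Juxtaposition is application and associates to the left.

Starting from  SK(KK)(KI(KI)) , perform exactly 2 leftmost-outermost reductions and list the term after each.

  start: SK(KK)(KI(KI))
  →1  K(KI(KI))(KK(KI(KI)))
  →2  KI(KI)

Answer: after 2 steps: KI(KI)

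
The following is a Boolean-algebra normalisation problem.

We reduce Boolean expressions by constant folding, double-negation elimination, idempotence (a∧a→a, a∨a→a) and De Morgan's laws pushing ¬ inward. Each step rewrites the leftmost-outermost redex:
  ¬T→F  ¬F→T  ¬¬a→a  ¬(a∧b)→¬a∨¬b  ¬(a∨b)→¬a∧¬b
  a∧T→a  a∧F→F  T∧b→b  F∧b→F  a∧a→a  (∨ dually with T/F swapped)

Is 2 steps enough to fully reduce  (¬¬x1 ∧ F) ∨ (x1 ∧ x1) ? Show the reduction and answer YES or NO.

Answer: NO — after 2 steps the term is x1 ∧ x1, not yet normal

Working:
  start: (¬¬x1 ∧ F) ∨ (x1 ∧ x1)
  [1] F ∨ (x1 ∧ x1)
  [2] x1 ∧ x1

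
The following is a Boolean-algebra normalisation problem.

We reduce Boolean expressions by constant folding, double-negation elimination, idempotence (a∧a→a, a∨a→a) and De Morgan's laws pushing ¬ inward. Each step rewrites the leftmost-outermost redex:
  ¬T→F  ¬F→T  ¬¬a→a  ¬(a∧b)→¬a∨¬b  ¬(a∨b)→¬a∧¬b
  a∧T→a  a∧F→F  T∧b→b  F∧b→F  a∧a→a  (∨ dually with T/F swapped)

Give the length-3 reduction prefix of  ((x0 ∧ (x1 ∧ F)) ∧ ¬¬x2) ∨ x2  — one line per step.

Answer: after 3 steps: F ∨ x2

Working:
  start: ((x0 ∧ (x1 ∧ F)) ∧ ¬¬x2) ∨ x2
  step 1: ((x0 ∧ F) ∧ ¬¬x2) ∨ x2
  step 2: (F ∧ ¬¬x2) ∨ x2
  step 3: F ∨ x2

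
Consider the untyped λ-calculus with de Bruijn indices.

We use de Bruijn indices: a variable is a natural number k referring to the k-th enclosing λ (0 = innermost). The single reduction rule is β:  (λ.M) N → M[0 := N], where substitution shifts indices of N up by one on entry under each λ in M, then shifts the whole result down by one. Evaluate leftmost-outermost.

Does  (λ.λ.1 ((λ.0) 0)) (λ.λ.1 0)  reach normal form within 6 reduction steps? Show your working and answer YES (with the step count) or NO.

Answer: YES — reaches normal form λ.λ.1 0 in 3 ≤ 6 steps

Reduction:
  start: (λ.λ.1 ((λ.0) 0)) (λ.λ.1 0)
  step 1: λ.(λ.λ.1 0) ((λ.0) 0)
  step 2: λ.λ.(λ.0) 1 0
  step 3: λ.λ.1 0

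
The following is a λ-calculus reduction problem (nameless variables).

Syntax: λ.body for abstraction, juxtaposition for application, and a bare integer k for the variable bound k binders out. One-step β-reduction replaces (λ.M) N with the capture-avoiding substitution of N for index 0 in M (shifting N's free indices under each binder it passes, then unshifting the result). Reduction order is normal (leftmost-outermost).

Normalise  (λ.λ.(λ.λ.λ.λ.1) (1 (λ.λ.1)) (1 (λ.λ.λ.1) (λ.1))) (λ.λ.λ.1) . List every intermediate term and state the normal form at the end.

  start: (λ.λ.(λ.λ.λ.λ.1) (1 (λ.λ.1)) (1 (λ.λ.λ.1) (λ.1))) (λ.λ.λ.1)
  [1] λ.(λ.λ.λ.λ.1) ((λ.λ.λ.1) (λ.λ.1)) ((λ.λ.λ.1) (λ.λ.λ.1) (λ.1))
  [2] λ.(λ.λ.λ.1) ((λ.λ.λ.1) (λ.λ.λ.1) (λ.1))
  [3] λ.λ.λ.1

Answer: normal form = λ.λ.λ.1  (in 3 steps)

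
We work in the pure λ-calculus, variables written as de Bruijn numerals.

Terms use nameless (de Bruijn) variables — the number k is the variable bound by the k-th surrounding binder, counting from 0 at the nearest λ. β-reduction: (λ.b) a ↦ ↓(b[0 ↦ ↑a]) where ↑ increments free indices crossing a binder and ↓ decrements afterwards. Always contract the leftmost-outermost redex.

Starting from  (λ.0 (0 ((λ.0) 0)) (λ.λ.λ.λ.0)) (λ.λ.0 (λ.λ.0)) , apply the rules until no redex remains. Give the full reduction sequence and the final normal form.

Answer: normal form = λ.λ.λ.0  (in 4 steps)

Reduction:
  start: (λ.0 (0 ((λ.0) 0)) (λ.λ.λ.λ.0)) (λ.λ.0 (λ.λ.0))
  [1] (λ.λ.0 (λ.λ.0)) ((λ.λ.0 (λ.λ.0)) ((λ.0) (λ.λ.0 (λ.λ.0)))) (λ.λ.λ.λ.0)
  [2] (λ.0 (λ.λ.0)) (λ.λ.λ.λ.0)
  [3] (λ.λ.λ.λ.0) (λ.λ.0)
  [4] λ.λ.λ.0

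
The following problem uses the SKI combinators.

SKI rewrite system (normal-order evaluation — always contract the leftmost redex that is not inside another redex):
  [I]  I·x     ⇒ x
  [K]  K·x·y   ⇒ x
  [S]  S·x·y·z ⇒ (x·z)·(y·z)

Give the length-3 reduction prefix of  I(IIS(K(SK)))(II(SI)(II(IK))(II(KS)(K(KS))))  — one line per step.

  start: I(IIS(K(SK)))(II(SI)(II(IK))(II(KS)(K(KS))))
  [1] IIS(K(SK))(II(SI)(II(IK))(II(KS)(K(KS))))
  [2] IS(K(SK))(II(SI)(II(IK))(II(KS)(K(KS))))
  [3] S(K(SK))(II(SI)(II(IK))(II(KS)(K(KS))))

Answer: after 3 steps: S(K(SK))(II(SI)(II(IK))(II(KS)(K(KS))))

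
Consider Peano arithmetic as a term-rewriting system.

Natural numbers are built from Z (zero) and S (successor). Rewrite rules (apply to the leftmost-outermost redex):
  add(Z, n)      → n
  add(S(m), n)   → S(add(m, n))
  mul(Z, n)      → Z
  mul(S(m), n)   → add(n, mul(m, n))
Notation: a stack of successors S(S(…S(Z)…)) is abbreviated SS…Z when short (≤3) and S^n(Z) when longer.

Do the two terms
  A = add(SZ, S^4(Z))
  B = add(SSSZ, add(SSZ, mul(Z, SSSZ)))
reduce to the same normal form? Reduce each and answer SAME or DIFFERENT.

Answer: SAME — A ⇓ S^5(Z), B ⇓ S^5(Z)

Reduction:
Term A:
  start: add(SZ, S^4(Z))
  step 1: S(add(Z, S^4(Z)))
  step 2: S^5(Z)

Term B:
  start: add(SSSZ, add(SSZ, mul(Z, SSSZ)))
  step 1: S(add(SSZ, add(SSZ, mul(Z, SSSZ))))
  step 2: S(S(add(SZ, add(SSZ, mul(Z, SSSZ)))))
  step 3: S(S(S(add(Z, add(SSZ, mul(Z, SSSZ))))))
  step 4: S(S(S(add(SSZ, mul(Z, SSSZ)))))
  step 5: S(S(S(S(add(SZ, mul(Z, SSSZ))))))
  step 6: S(S(S(S(S(add(Z, mul(Z, SSSZ)))))))
  step 7: S(S(S(S(S(mul(Z, SSSZ))))))
  step 8: S^5(Z)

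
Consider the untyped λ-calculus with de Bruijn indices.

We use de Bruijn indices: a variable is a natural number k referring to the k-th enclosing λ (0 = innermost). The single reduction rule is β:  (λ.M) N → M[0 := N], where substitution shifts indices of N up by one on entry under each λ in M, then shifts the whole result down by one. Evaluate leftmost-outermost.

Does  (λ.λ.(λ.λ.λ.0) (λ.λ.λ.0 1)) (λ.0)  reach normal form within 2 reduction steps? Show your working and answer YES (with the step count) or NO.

Answer: YES — reaches normal form λ.λ.λ.0 in 2 ≤ 2 steps

Reduction:
  start: (λ.λ.(λ.λ.λ.0) (λ.λ.λ.0 1)) (λ.0)
  [1] λ.(λ.λ.λ.0) (λ.λ.λ.0 1)
  [2] λ.λ.λ.0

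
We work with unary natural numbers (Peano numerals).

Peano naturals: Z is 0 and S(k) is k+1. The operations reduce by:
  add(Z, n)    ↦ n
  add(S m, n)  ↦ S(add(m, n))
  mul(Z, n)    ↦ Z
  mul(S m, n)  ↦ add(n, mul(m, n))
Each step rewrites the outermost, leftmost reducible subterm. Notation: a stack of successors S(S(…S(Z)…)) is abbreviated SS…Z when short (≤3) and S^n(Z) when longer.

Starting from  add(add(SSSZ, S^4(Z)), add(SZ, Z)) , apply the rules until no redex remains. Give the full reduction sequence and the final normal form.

  start: add(add(SSSZ, S^4(Z)), add(SZ, Z))
  →1  add(S(add(SSZ, S^4(Z))), add(SZ, Z))
  →2  S(add(add(SSZ, S^4(Z)), add(SZ, Z)))
  →3  S(add(S(add(SZ, S^4(Z))), add(SZ, Z)))
  →4  S(S(add(add(SZ, S^4(Z)), add(SZ, Z))))
  →5  S(S(add(S(add(Z, S^4(Z))), add(SZ, Z))))
  →6  S(S(S(add(add(Z, S^4(Z)), add(SZ, Z)))))
  →7  S(S(S(add(S^4(Z), add(SZ, Z)))))
  →8  S(S(S(S(add(SSSZ, add(SZ, Z))))))
  →9  S(S(S(S(S(add(SSZ, add(SZ, Z)))))))
  →10  S(S(S(S(S(S(add(SZ, add(SZ, Z))))))))
  →11  S(S(S(S(S(S(S(add(Z, add(SZ, Z)))))))))
  →12  S(S(S(S(S(S(S(add(SZ, Z))))))))
  →13  S(S(S(S(S(S(S(S(add(Z, Z)))))))))
  →14  S^8(Z)

Answer: normal form = S^8(Z)  (in 14 steps)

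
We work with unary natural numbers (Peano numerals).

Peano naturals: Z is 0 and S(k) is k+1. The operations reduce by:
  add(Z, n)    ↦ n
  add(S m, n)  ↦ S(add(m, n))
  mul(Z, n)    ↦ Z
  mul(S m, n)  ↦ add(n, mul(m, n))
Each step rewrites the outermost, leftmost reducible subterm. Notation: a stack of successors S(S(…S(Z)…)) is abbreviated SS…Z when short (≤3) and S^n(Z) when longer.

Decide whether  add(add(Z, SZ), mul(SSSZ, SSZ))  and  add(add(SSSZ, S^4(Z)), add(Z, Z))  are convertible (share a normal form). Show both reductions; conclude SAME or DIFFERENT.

Answer: SAME — A ⇓ S^7(Z), B ⇓ S^7(Z)

Working:
Term A:
  start: add(add(Z, SZ), mul(SSSZ, SSZ))
  step 1: add(SZ, mul(SSSZ, SSZ))
  step 2: S(add(Z, mul(SSSZ, SSZ)))
  step 3: S(mul(SSSZ, SSZ))
  step 4: S(add(SSZ, mul(SSZ, SSZ)))
  step 5: S(S(add(SZ, mul(SSZ, SSZ))))
  step 6: S(S(S(add(Z, mul(SSZ, SSZ)))))
  step 7: S(S(S(mul(SSZ, SSZ))))
  step 8: S(S(S(add(SSZ, mul(SZ, SSZ)))))
  step 9: S(S(S(S(add(SZ, mul(SZ, SSZ))))))
  step 10: S(S(S(S(S(add(Z, mul(SZ, SSZ)))))))
  step 11: S(S(S(S(S(mul(SZ, SSZ))))))
  step 12: S(S(S(S(S(add(SSZ, mul(Z, SSZ)))))))
  step 13: S(S(S(S(S(S(add(SZ, mul(Z, SSZ))))))))
  step 14: S(S(S(S(S(S(S(add(Z, mul(Z, SSZ)))))))))
  step 15: S(S(S(S(S(S(S(mul(Z, SSZ))))))))
  step 16: S^7(Z)

Term B:
  start: add(add(SSSZ, S^4(Z)), add(Z, Z))
  step 1: add(S(add(SSZ, S^4(Z))), add(Z, Z))
  step 2: S(add(add(SSZ, S^4(Z)), add(Z, Z)))
  step 3: S(add(S(add(SZ, S^4(Z))), add(Z, Z)))
  step 4: S(S(add(add(SZ, S^4(Z)), add(Z, Z))))
  step 5: S(S(add(S(add(Z, S^4(Z))), add(Z, Z))))
  step 6: S(S(S(add(add(Z, S^4(Z)), add(Z, Z)))))
  step 7: S(S(S(add(S^4(Z), add(Z, Z)))))
  step 8: S(S(S(S(add(SSSZ, add(Z, Z))))))
  step 9: S(S(S(S(S(add(SSZ, add(Z, Z)))))))
  step 10: S(S(S(S(S(S(add(SZ, add(Z, Z))))))))
  step 11: S(S(S(S(S(S(S(add(Z, add(Z, Z)))))))))
  step 12: S(S(S(S(S(S(S(add(Z, Z))))))))
  step 13: S^7(Z)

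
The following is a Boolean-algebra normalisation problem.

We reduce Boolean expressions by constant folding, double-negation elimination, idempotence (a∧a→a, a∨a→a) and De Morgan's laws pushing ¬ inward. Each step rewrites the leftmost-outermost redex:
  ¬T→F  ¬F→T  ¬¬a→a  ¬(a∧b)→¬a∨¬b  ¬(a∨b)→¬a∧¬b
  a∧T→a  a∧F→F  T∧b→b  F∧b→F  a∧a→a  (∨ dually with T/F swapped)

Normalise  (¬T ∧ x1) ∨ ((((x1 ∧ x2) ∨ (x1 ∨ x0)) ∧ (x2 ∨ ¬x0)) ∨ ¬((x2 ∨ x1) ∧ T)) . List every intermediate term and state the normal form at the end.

  start: (¬T ∧ x1) ∨ ((((x1 ∧ x2) ∨ (x1 ∨ x0)) ∧ (x2 ∨ ¬x0)) ∨ ¬((x2 ∨ x1) ∧ T))
  [1] (F ∧ x1) ∨ ((((x1 ∧ x2) ∨ (x1 ∨ x0)) ∧ (x2 ∨ ¬x0)) ∨ ¬((x2 ∨ x1) ∧ T))
  [2] F ∨ ((((x1 ∧ x2) ∨ (x1 ∨ x0)) ∧ (x2 ∨ ¬x0)) ∨ ¬((x2 ∨ x1) ∧ T))
  [3] (((x1 ∧ x2) ∨ (x1 ∨ x0)) ∧ (x2 ∨ ¬x0)) ∨ ¬((x2 ∨ x1) ∧ T)
  [4] (((x1 ∧ x2) ∨ (x1 ∨ x0)) ∧ (x2 ∨ ¬x0)) ∨ (¬(x2 ∨ x1) ∨ ¬T)
  [5] (((x1 ∧ x2) ∨ (x1 ∨ x0)) ∧ (x2 ∨ ¬x0)) ∨ ((¬x2 ∧ ¬x1) ∨ ¬T)
  [6] (((x1 ∧ x2) ∨ (x1 ∨ x0)) ∧ (x2 ∨ ¬x0)) ∨ ((¬x2 ∧ ¬x1) ∨ F)
  [7] (((x1 ∧ x2) ∨ (x1 ∨ x0)) ∧ (x2 ∨ ¬x0)) ∨ (¬x2 ∧ ¬x1)

Answer: normal form = (((x1 ∧ x2) ∨ (x1 ∨ x0)) ∧ (x2 ∨ ¬x0)) ∨ (¬x2 ∧ ¬x1)  (in 7 steps)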